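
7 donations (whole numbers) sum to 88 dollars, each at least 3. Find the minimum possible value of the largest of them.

If every one of the 7 were at most 12, the total would be at most 7 × 12 = 84 < 88.
Equality holds with 4 values of 13 and 3 values of 12.

13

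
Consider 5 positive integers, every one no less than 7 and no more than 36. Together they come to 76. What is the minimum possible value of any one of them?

Minimizing one value means maximizing the remaining 4.
The other 4 can take up 4 × 36 = 144 ≥ 76 − 7, so one integer can sit at its floor of 7.
Achievable: one at 7 and the other 4 totalling 69, which fits since 4 × 7 ≤ 69 ≤ 4 × 36.

7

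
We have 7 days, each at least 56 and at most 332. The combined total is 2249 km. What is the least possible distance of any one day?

257

To make one day as small as possible, make the other 6 as large as possible.
The other 6 contribute at most 6 × 332 = 1992, leaving at least 2249 − 1992 = 257.
Since 257 ≥ 56, this is achievable: one at 257 and 6 at 332.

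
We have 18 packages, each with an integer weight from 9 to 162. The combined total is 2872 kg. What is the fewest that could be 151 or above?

15

Suppose at most 18 − j of them reach 151; then j values are ≤ 150 and the rest ≤ 162.
The total is then ≤ 150·j + 162·(18 − j) = 2916 − 12j. For this to be ≥ 2872 we need j ≤ 3, so at least 18 − 3 = 15 must reach 151.
Exactly 15 works: 15 values at 162 and 3 at 150 total 2880; lower one of the high values by 8 (still ≥ 151) to hit 2872.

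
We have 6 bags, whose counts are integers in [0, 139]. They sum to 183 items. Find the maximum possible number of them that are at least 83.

If k of the values are ≥ 83, the total is ≥ 83k + 0(6 − k).
Setting 83k + 0(6 − k) ≤ 183 gives 83k ≤ 183, so k ≤ 2.
k = 2 is achieved by 2 values at 83 and 4 at 0, total 166; add 17 to one value (staying below 83) to reach 183.

2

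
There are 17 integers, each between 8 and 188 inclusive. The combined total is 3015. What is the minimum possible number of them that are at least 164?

Each value short of 164 is at most 163, costing at least 188 − 163 = 25 against the maximum total of 3196.
We can afford to lose at most 3196 − 3015 = 181, so at most ⌊181/25⌋ = 7 fall short, and at least 10 are ≥ 164.
Exactly 10 works: 10 values at 188 and 7 at 163 total 3021; lower one of the high values by 6 (still ≥ 164) to hit 3015.

10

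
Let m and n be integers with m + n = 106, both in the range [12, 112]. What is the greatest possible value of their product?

mn = m(106 − m) is maximized when m is as near 106/2 as the bounds allow.
Taking m = 53 and n = 53 (both in [12, 112]) gives mn = 2809.

2809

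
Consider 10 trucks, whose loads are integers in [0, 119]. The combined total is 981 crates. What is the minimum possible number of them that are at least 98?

Each value short of 98 is at most 97, costing at least 119 − 97 = 22 against the maximum total of 1190.
We can afford to lose at most 1190 − 981 = 209, so at most ⌊209/22⌋ = 9 fall short, and at least 1 are ≥ 98.
Exactly 1 works: 1 value at 119 and 9 at 97 total 992; lower one of the high values by 11 (still ≥ 98) to hit 981.

1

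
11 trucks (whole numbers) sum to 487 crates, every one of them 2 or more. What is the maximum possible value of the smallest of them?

The average is 487/11 < 45, so some value is ≤ 44.
Taking 8 copies of 44 and 3 copies of 45 gives exactly 487, so 44 is attained.

44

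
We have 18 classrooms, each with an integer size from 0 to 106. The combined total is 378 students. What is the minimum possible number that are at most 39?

Each value above 39 is at least 40, contributing at least 40 − 0 = 40 above the floor 0.
The sum exceeds the floor total 0 by 378, so at most ⌊378/40⌋ = 9 exceed 39, and at least 9 are ≤ 39.
Exactly 9 works: 9 values at 0 and 9 at 40 total 360; raise one of the low values by 18 (still ≤ 39) to hit 378.

9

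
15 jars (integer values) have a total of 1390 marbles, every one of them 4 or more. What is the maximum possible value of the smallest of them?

92

The average is 1390/15 < 93, so some value is ≤ 92.
Equality holds with 5 values of 92 and 10 values of 93.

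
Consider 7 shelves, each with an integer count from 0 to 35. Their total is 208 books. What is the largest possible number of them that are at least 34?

6

If k of the values are ≥ 34, the total is ≥ 34k + 0(7 − k).
Setting 34k + 0(7 − k) ≤ 208 gives 34k ≤ 208, so k ≤ 6.
k = 6 is achieved by 6 values at 34 and 1 at 0, total 204; add 4 to one value (staying below 34) to reach 208.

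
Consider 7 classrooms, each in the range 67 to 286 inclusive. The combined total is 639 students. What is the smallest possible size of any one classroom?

To make one classroom as small as possible, make the other 6 as large as possible.
The other 6 can take up 6 × 286 = 1716 ≥ 639 − 67, so one classroom can sit at its floor of 67.
Achievable: one at 67 and the other 6 totalling 572, which fits since 6 × 67 ≤ 572 ≤ 6 × 286.

67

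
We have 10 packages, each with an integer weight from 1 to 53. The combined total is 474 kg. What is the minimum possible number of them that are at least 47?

2

If only k of them are at least 47, the other 10 − k are at most 46, so the total is at most k·53 + (10 − k)·46.
This must reach 474, so k·53 + (10 − k)·46 ≥ 474, giving k ≥ 2.
Exactly 2 works: 2 values at 53 and 8 at 46 total 474.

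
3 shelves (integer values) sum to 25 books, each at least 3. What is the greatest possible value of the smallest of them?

8

The average is 25/3 < 9, so some value is ≤ 8.
Taking 2 copies of 8 and 1 copy of 9 gives exactly 25, so 8 is attained.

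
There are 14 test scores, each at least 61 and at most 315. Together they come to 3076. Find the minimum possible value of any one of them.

To make one score as small as possible, make the other 13 as large as possible.
The other 13 can take up 13 × 315 = 4095 ≥ 3076 − 61, so one score can sit at its floor of 61.
Achievable: one at 61 and the other 13 totalling 3015, which fits since 13 × 61 ≤ 3015 ≤ 13 × 315.

61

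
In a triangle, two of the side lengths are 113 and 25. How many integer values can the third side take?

The triangle inequality gives |113 − 25| < c < 113 + 25, i.e. 88 < c < 138.
So c can be any integer from 89 to 137: 49 values.

49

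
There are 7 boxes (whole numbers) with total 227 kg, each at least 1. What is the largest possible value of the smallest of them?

If every one of the 7 were at least 33, the total would be at least 7 × 33 = 231 > 227.
Equality holds with 4 values of 32 and 3 values of 33.

32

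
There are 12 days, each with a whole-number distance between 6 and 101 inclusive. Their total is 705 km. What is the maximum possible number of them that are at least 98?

6

Suppose k of them are at least 98. Those contribute at least 98 each and the other 12 − k at least 6 each.
So the total is at least 98k + 6(12 − k) = 72 + 92k. This must be ≤ 705, giving k ≤ 6.
k = 6 is achieved by 6 values at 98 and 6 at 6, total 624; add 81 to one value (staying below 98) to reach 705.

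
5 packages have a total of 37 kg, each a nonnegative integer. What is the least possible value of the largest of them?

8

The average is 37/5 > 7, so not all 5 can be 7 or less; the largest is ≥ 8.
Equality holds with 2 values of 8 and 3 values of 7.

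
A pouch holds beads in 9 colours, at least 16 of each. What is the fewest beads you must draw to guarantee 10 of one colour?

In the worst case you draw 9 of each of the 9 colours: 9 × 9 = 81.
One more forces 10 of some colour, so 81 + 1 = 82.

82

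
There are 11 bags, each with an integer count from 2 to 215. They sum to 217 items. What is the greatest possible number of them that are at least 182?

With k values at 182 or above and the rest at least 2, the sum is at least 22 + 180k.
Since the sum is 217, we need 180k ≤ 195, i.e. k ≤ 1.
k = 1 is achieved by 1 value at 182 and 10 at 2, total 202; add 15 to one value (staying below 182) to reach 217.

1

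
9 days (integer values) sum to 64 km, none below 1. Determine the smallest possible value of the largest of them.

Some value must be at least ⌈64/9⌉ = 8, since 9 × 7 = 63 < 64.
Achievable: 1 of them at 8 and 8 at 7 total 64.

8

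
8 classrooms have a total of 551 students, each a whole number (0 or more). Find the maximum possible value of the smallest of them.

68

If every one of the 8 were at least 69, the total would be at least 8 × 69 = 552 > 551.
Achievable: 1 of them at 68 and 7 at 69 total 551.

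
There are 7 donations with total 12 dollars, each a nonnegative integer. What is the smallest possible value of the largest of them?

2

Some value must be at least ⌈12/7⌉ = 2, since 7 × 1 = 7 < 12.
Taking 2 copies of 1 and 5 copies of 2 gives exactly 12, so 2 is attained.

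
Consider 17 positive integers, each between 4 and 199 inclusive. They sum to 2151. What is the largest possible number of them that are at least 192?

With k values at 192 or above and the rest at least 4, the sum is at least 68 + 188k.
Since the sum is 2151, we need 188k ≤ 2083, i.e. k ≤ 11.
k = 11 is achieved by 11 values at 192 and 6 at 4, total 2136; add 15 to one value (staying below 192) to reach 2151.

11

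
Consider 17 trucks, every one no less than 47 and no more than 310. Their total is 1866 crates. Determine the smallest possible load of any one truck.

Minimizing one value means maximizing the remaining 16.
The other 16 can take up 16 × 310 = 4960 ≥ 1866 − 47, so one truck can sit at its floor of 47.
Achievable: one at 47 and the other 16 totalling 1819, which fits since 16 × 47 ≤ 1819 ≤ 16 × 310.

47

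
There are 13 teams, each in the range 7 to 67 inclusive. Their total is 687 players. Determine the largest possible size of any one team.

67

To make one team as large as possible, make the other 12 as small as possible.
The other 12 contribute at least 12 × 7 = 84, leaving at most 687 − 84 = 603.
But each team is capped at 67, so the maximum is 67.
Achievable: one at 67 and the other 12 totalling 620, which fits since 12 × 7 ≤ 620 ≤ 12 × 67.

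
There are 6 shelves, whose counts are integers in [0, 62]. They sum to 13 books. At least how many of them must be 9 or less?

5

If only k of them are at most 9, the other 6 − k are at least 10, so the total is at least (6 − k)·10 + k·0.
This is ≤ 13, so (6 − k)·10 + 0k ≤ 13, which gives k ≥ 5.
Exactly 5 works: 5 values at 0 and 1 at 10 total 10; raise one of the low values by 3 (still ≤ 9) to hit 13.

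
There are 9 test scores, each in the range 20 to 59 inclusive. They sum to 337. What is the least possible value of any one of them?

20

Minimizing one value means maximizing the remaining 8.
The other 8 can take up 8 × 59 = 472 ≥ 337 − 20, so one score can sit at its floor of 20.
Achievable: one at 20 and the other 8 totalling 317, which fits since 8 × 20 ≤ 317 ≤ 8 × 59.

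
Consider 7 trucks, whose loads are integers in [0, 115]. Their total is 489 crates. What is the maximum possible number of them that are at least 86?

5

If k of the values are ≥ 86, the total is ≥ 86k + 0(7 − k).
Setting 86k + 0(7 − k) ≤ 489 gives 86k ≤ 489, so k ≤ 5.
k = 5 is achieved by 5 values at 86 and 2 at 0, total 430; add 59 to one value (staying below 86) to reach 489.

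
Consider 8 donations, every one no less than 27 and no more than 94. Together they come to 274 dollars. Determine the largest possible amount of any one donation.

85

Maximizing one value means minimizing the remaining 7.
The other 7 contribute at least 7 × 27 = 189, leaving at most 274 − 189 = 85.
Since 85 ≤ 94, this is achievable: one at 85 and 7 at 27.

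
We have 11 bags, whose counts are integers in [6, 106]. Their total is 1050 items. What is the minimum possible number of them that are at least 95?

Suppose at most 11 − j of them reach 95; then j values are ≤ 94 and the rest ≤ 106.
The total is then ≤ 94·j + 106·(11 − j) = 1166 − 12j. For this to be ≥ 1050 we need j ≤ 9, so at least 11 − 9 = 2 must reach 95.
Exactly 2 works: 2 values at 106 and 9 at 94 total 1058; lower one of the high values by 8 (still ≥ 95) to hit 1050.

2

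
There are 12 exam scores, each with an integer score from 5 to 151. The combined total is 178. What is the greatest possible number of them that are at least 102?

If k of the values are ≥ 102, the total is ≥ 102k + 5(12 − k).
Setting 102k + 5(12 − k) ≤ 178 gives 97k ≤ 118, so k ≤ 1.
k = 1 is achieved by 1 value at 102 and 11 at 5, total 157; add 21 to one value (staying below 102) to reach 178.

1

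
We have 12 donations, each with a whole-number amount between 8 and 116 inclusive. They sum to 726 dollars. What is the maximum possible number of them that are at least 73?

9

With k values at 73 or above and the rest at least 8, the sum is at least 96 + 65k.
Since the sum is 726, we need 65k ≤ 630, i.e. k ≤ 9.
k = 9 is achieved by 9 values at 73 and 3 at 8, total 681; add 45 to one value (staying below 73) to reach 726.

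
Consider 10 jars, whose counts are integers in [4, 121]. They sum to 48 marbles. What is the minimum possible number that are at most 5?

Let j be the number exceeding 5. Then the total is ≥ 6·j + 4·(10 − j) = 40 + 2j.
So 2j ≤ 8 and j ≤ 4; hence at least 10 − 4 = 6 are ≤ 5.
Exactly 6 works: 6 values at 4 and 4 at 6 total 48.

6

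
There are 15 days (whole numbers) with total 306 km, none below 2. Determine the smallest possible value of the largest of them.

21

Some value must be at least ⌈306/15⌉ = 21, since 15 × 20 = 300 < 306.
Taking 9 copies of 20 and 6 copies of 21 gives exactly 306, so 21 is attained.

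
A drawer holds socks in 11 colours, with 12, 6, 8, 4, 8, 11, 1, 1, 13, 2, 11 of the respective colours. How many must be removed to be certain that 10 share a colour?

In the worst case you take as many as possible of each colour without reaching 10: 9 + 6 + 8 + 4 + 8 + 9 + 1 + 1 + 9 + 2 + 9 = 66.
The next one must give 10 of some colour, so 66 + 1 = 67.

67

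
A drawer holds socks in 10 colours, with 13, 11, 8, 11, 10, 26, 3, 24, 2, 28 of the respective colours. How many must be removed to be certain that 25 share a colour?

131

In the worst case you take as many as possible of each colour without reaching 25: 13 + 11 + 8 + 11 + 10 + 24 + 3 + 24 + 2 + 24 = 130.
The next one must give 25 of some colour, so 130 + 1 = 131.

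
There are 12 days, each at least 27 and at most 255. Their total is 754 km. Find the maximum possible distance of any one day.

255

Maximizing one value means minimizing the remaining 11.
The other 11 contribute at least 11 × 27 = 297, leaving at most 754 − 297 = 457.
But each day is capped at 255, so the maximum is 255.
Achievable: one at 255 and the other 11 totalling 499, which fits since 11 × 27 ≤ 499 ≤ 11 × 255.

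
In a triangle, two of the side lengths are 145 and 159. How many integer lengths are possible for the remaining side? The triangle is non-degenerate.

The triangle inequality gives |145 − 159| < c < 145 + 159, i.e. 14 < c < 304.
So c can be any integer from 15 to 303: 289 values.

289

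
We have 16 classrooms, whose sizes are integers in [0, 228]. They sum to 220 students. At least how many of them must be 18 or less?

If only k of them are at most 18, the other 16 − k are at least 19, so the total is at least (16 − k)·19 + k·0.
This is ≤ 220, so (16 − k)·19 + 0k ≤ 220, which gives k ≥ 5.
Exactly 5 works: 5 values at 0 and 11 at 19 total 209; raise one of the low values by 11 (still ≤ 18) to hit 220.

5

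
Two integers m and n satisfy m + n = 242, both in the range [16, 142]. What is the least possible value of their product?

Since m + n is fixed, pushing one of them to its bound minimizes the product.
At the endpoint m = 100, n = 242 − 100 = 142, so mn = 100 × 142 = 14200.

14200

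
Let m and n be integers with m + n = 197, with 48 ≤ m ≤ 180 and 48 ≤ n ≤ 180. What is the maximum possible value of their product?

For a fixed sum, the product mn is largest when m and n are as close as possible.
Taking m = 98 and n = 99 (both in [48, 180]) gives mn = 9702.

9702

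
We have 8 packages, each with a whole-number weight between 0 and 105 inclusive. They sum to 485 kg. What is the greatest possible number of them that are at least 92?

5

With k values at 92 or above and the rest at least 0, the sum is at least 0 + 92k.
Since the sum is 485, we need 92k ≤ 485, i.e. k ≤ 5.
k = 5 is achieved by 5 values at 92 and 3 at 0, total 460; add 25 to one value (staying below 92) to reach 485.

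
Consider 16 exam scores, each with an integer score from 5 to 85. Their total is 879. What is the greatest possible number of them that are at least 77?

11

If k of the values are ≥ 77, the total is ≥ 77k + 5(16 − k).
Setting 77k + 5(16 − k) ≤ 879 gives 72k ≤ 799, so k ≤ 11.
k = 11 is achieved by 11 values at 77 and 5 at 5, total 872; add 7 to one value (staying below 77) to reach 879.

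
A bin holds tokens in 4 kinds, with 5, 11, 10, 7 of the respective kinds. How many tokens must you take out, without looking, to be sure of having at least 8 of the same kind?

27

In the worst case you take as many as possible of each kind without reaching 8: 5 + 7 + 7 + 7 = 26.
The next one must give 8 of some kind, so 26 + 1 = 27.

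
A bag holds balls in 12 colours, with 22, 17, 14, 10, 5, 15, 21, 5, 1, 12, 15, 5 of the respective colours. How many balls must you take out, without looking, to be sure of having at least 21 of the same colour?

In the worst case you take as many as possible of each colour without reaching 21: 20 + 17 + 14 + 10 + 5 + 15 + 20 + 5 + 1 + 12 + 15 + 5 = 139.
The next one must give 21 of some colour, so 139 + 1 = 140.

140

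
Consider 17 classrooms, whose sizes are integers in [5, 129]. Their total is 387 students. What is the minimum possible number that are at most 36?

If only k of them are at most 36, the other 17 − k are at least 37, so the total is at least (17 − k)·37 + k·5.
This is ≤ 387, so (17 − k)·37 + 5k ≤ 387, which gives k ≥ 8.
Exactly 8 works: 8 values at 5 and 9 at 37 total 373; raise one of the low values by 14 (still ≤ 36) to hit 387.

8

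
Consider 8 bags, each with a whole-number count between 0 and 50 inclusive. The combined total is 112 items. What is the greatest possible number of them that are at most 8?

Suppose k of them are at most 8. Those contribute at most 8 each and the rest at most 50 each.
So the total is at most 8k + 50(8 − k) = 400 − 42k. This must still be ≥ 112, so k ≤ 6.
k = 6 is achieved by 6 values at 8 and 2 at 50, total 148; lower one of the 50's by 36 (still > 8) to reach 112.

6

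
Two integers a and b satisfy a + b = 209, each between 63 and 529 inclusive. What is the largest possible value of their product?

With a + b fixed, ab peaks when the two are closest together.
Taking a = 104 and b = 105 (both in [63, 529]) gives ab = 10920.

10920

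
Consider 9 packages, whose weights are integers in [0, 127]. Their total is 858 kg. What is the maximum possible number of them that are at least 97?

8

If k of the values are ≥ 97, the total is ≥ 97k + 0(9 − k).
Setting 97k + 0(9 − k) ≤ 858 gives 97k ≤ 858, so k ≤ 8.
k = 8 is achieved by 8 values at 97 and 1 at 0, total 776; add 82 to one value (staying below 97) to reach 858.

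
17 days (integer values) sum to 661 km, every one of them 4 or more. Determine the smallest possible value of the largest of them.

39

If every one of the 17 were at most 38, the total would be at most 17 × 38 = 646 < 661.
Achievable: 15 of them at 39 and 2 at 38 total 661.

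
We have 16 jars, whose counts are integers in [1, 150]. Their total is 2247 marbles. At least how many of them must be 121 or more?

11

Suppose at most 16 − j of them reach 121; then j values are ≤ 120 and the rest ≤ 150.
The total is then ≤ 120·j + 150·(16 − j) = 2400 − 30j. For this to be ≥ 2247 we need j ≤ 5, so at least 16 − 5 = 11 must reach 121.
Exactly 11 works: 11 values at 150 and 5 at 120 total 2250; lower one of the high values by 3 (still ≥ 121) to hit 2247.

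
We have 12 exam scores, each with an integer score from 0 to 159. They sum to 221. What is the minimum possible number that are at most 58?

If only k of them are at most 58, the other 12 − k are at least 59, so the total is at least (12 − k)·59 + k·0.
This is ≤ 221, so (12 − k)·59 + 0k ≤ 221, which gives k ≥ 9.
Exactly 9 works: 9 values at 0 and 3 at 59 total 177; raise one of the low values by 44 (still ≤ 58) to hit 221.

9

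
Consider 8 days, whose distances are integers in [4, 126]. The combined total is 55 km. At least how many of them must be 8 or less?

Let j be the number exceeding 8. Then the total is ≥ 9·j + 4·(8 − j) = 32 + 5j.
So 5j ≤ 23 and j ≤ 4; hence at least 8 − 4 = 4 are ≤ 8.
Exactly 4 works: 4 values at 4 and 4 at 9 total 52; raise one of the low values by 3 (still ≤ 8) to hit 55.

4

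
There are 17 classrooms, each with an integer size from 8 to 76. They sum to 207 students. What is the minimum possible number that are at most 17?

If only k of them are at most 17, the other 17 − k are at least 18, so the total is at least (17 − k)·18 + k·8.
This is ≤ 207, so (17 − k)·18 + 8k ≤ 207, which gives k ≥ 10.
Exactly 10 works: 10 values at 8 and 7 at 18 total 206; raise one of the low values by 1 (still ≤ 17) to hit 207.

10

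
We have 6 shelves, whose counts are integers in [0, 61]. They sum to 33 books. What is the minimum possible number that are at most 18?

5

Each value above 18 is at least 19, contributing at least 19 − 0 = 19 above the floor 0.
The sum exceeds the floor total 0 by 33, so at most ⌊33/19⌋ = 1 exceed 18, and at least 5 are ≤ 18.
Exactly 5 works: 5 values at 0 and 1 at 19 total 19; raise one of the low values by 14 (still ≤ 18) to hit 33.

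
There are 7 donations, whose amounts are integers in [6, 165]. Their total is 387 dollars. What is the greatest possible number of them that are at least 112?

Suppose k of them are at least 112. Those contribute at least 112 each and the other 7 − k at least 6 each.
So the total is at least 112k + 6(7 − k) = 42 + 106k. This must be ≤ 387, giving k ≤ 3.
k = 3 is achieved by 3 values at 112 and 4 at 6, total 360; add 27 to one value (staying below 112) to reach 387.

3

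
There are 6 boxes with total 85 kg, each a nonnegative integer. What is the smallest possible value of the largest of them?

If every one of the 6 were at most 14, the total would be at most 6 × 14 = 84 < 85.
Taking 5 copies of 14 and 1 copy of 15 gives exactly 85, so 15 is attained.

15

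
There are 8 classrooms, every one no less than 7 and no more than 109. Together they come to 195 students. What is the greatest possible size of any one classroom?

109

Maximizing one value means minimizing the remaining 7.
The other 7 contribute at least 7 × 7 = 49, leaving at most 195 − 49 = 146.
But each classroom is capped at 109, so the maximum is 109.
Achievable: one at 109 and the other 7 totalling 86, which fits since 7 × 7 ≤ 86 ≤ 7 × 109.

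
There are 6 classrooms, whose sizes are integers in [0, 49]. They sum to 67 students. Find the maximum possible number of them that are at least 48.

Suppose k of them are at least 48. Those contribute at least 48 each and the other 6 − k at least 0 each.
So the total is at least 48k + 0(6 − k) = 0 + 48k. This must be ≤ 67, giving k ≤ 1.
k = 1 is achieved by 1 value at 48 and 5 at 0, total 48; add 19 to one value (staying below 48) to reach 67.

1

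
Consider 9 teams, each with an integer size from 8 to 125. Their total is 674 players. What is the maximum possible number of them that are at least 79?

8

If k of the values are ≥ 79, the total is ≥ 79k + 8(9 − k).
Setting 79k + 8(9 − k) ≤ 674 gives 71k ≤ 602, so k ≤ 8.
k = 8 is achieved by 8 values at 79 and 1 at 8, total 640; add 34 to one value (staying below 79) to reach 674.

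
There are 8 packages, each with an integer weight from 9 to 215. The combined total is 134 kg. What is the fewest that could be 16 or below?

Each value above 16 is at least 17, contributing at least 17 − 9 = 8 above the floor 9.
The sum exceeds the floor total 72 by 62, so at most ⌊62/8⌋ = 7 exceed 16, and at least 1 are ≤ 16.
Exactly 1 works: 1 value at 9 and 7 at 17 total 128; raise one of the low values by 6 (still ≤ 16) to hit 134.

1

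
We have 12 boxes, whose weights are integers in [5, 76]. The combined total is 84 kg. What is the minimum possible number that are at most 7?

If only k of them are at most 7, the other 12 − k are at least 8, so the total is at least (12 − k)·8 + k·5.
This is ≤ 84, so (12 − k)·8 + 5k ≤ 84, which gives k ≥ 4.
Exactly 4 works: 4 values at 5 and 8 at 8 total 84.

4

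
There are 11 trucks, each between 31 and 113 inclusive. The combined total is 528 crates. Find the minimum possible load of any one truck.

Minimizing one value means maximizing the remaining 10.
The other 10 can take up 10 × 113 = 1130 ≥ 528 − 31, so one truck can sit at its floor of 31.
Achievable: one at 31 and the other 10 totalling 497, which fits since 10 × 31 ≤ 497 ≤ 10 × 113.

31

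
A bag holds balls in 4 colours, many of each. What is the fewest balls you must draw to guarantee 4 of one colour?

In the worst case you draw 3 of each of the 4 colours: 4 × 3 = 12.
One more forces 4 of some colour, so 12 + 1 = 13.

13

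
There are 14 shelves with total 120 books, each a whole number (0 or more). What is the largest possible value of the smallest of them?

8

The 14 values sum to 120, so their minimum is at most ⌊120/14⌋ = 8.
Achievable: 6 of them at 8 and 8 at 9 total 120.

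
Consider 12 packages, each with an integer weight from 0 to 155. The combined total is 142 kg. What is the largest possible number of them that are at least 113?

Suppose k of them are at least 113. Those contribute at least 113 each and the other 12 − k at least 0 each.
So the total is at least 113k + 0(12 − k) = 0 + 113k. This must be ≤ 142, giving k ≤ 1.
k = 1 is achieved by 1 value at 113 and 11 at 0, total 113; add 29 to one value (staying below 113) to reach 142.

1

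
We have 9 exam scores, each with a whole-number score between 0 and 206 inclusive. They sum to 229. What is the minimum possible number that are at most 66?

If only k of them are at most 66, the other 9 − k are at least 67, so the total is at least (9 − k)·67 + k·0.
This is ≤ 229, so (9 − k)·67 + 0k ≤ 229, which gives k ≥ 6.
Exactly 6 works: 6 values at 0 and 3 at 67 total 201; raise one of the low values by 28 (still ≤ 66) to hit 229.

6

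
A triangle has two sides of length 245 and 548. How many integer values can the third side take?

489

The triangle inequality gives |245 − 548| < c < 245 + 548, i.e. 303 < c < 793.
So c can be any integer from 304 to 792: 489 values.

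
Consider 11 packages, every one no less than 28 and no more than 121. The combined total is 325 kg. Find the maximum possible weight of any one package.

45

Maximizing one value means minimizing the remaining 10.
The other 10 contribute at least 10 × 28 = 280, leaving at most 325 − 280 = 45.
Since 45 ≤ 121, this is achievable: one at 45 and 10 at 28.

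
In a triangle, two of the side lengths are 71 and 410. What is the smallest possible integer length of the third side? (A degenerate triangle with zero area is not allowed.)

The third side must exceed |71 − 410| = 339.
The smallest integer above 339 is 340.

340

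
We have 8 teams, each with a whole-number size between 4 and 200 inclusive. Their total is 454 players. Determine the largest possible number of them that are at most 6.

Each value at 6 or below falls at least 200 − 6 = 194 short of the ceiling 200.
The ceiling total is 8 × 200 = 1600, and we need 454, so at most ⌊(1600 − 454)/194⌋ = 5 can be that low.
k = 5 is achieved by 5 values at 6 and 3 at 200, total 630; lower one of the 200's by 176 (still > 6) to reach 454.

5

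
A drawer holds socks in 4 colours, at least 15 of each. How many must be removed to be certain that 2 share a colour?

In the worst case you draw 1 of each of the 4 colours: 4 × 1 = 4.
One more forces 2 of some colour, so 4 + 1 = 5.

5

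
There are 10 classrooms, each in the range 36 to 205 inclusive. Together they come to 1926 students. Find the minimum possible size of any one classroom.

Minimizing one value means maximizing the remaining 9.
The other 9 contribute at most 9 × 205 = 1845, leaving at least 1926 − 1845 = 81.
Since 81 ≥ 36, this is achievable: one at 81 and 9 at 205.

81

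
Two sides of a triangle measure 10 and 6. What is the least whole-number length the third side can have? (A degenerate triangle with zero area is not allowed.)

The third side must exceed |10 − 6| = 4.
The smallest integer above 4 is 5.

5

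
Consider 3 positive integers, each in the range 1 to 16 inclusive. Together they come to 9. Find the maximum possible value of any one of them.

Maximizing one value means minimizing the remaining 2.
The other 2 contribute at least 2 × 1 = 2, leaving at most 9 − 2 = 7.
Since 7 ≤ 16, this is achievable: one at 7 and 2 at 1.

7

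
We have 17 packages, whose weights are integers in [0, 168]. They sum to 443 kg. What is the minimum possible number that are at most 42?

Each value above 42 is at least 43, contributing at least 43 − 0 = 43 above the floor 0.
The sum exceeds the floor total 0 by 443, so at most ⌊443/43⌋ = 10 exceed 42, and at least 7 are ≤ 42.
Exactly 7 works: 7 values at 0 and 10 at 43 total 430; raise one of the low values by 13 (still ≤ 42) to hit 443.

7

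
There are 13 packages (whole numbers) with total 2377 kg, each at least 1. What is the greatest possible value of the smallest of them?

The average is 2377/13 < 183, so some value is ≤ 182.
Taking 2 copies of 182 and 11 copies of 183 gives exactly 2377, so 182 is attained.

182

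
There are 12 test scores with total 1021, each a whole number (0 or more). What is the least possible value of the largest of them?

86

The 12 values sum to 1021, so their maximum is at least ⌈1021/12⌉ = 86.
Taking 11 copies of 85 and 1 copy of 86 gives exactly 1021, so 86 is attained.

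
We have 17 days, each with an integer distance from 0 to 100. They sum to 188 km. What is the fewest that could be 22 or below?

Each value above 22 is at least 23, contributing at least 23 − 0 = 23 above the floor 0.
The sum exceeds the floor total 0 by 188, so at most ⌊188/23⌋ = 8 exceed 22, and at least 9 are ≤ 22.
Exactly 9 works: 9 values at 0 and 8 at 23 total 184; raise one of the low values by 4 (still ≤ 22) to hit 188.

9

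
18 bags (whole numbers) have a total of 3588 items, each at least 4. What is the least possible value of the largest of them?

200

Some value must be at least ⌈3588/18⌉ = 200, since 18 × 199 = 3582 < 3588.
Taking 12 copies of 199 and 6 copies of 200 gives exactly 3588, so 200 is attained.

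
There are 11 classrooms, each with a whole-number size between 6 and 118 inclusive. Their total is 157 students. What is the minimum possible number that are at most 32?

Let j be the number exceeding 32. Then the total is ≥ 33·j + 6·(11 − j) = 66 + 27j.
So 27j ≤ 91 and j ≤ 3; hence at least 11 − 3 = 8 are ≤ 32.
Exactly 8 works: 8 values at 6 and 3 at 33 total 147; raise one of the low values by 10 (still ≤ 32) to hit 157.

8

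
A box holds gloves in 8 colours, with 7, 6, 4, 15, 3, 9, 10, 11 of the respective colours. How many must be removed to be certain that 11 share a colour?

In the worst case you take as many as possible of each colour without reaching 11: 7 + 6 + 4 + 10 + 3 + 9 + 10 + 10 = 59.
The next one must give 11 of some colour, so 59 + 1 = 60.

60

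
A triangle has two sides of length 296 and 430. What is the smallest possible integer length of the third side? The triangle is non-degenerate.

135

The third side must exceed |296 − 430| = 134.
The smallest integer above 134 is 135.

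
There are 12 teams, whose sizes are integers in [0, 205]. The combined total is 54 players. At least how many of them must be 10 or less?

8

Let j be the number exceeding 10. Then the total is ≥ 11·j + 0·(12 − j) = 0 + 11j.
So 11j ≤ 54 and j ≤ 4; hence at least 12 − 4 = 8 are ≤ 10.
Exactly 8 works: 8 values at 0 and 4 at 11 total 44; raise one of the low values by 10 (still ≤ 10) to hit 54.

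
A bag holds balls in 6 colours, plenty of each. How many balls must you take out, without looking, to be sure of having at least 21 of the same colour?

In the worst case you draw 20 of each of the 6 colours: 6 × 20 = 120.
One more forces 21 of some colour, so 120 + 1 = 121.

121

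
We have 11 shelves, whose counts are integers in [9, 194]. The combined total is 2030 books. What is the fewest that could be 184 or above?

If only k of them are at least 184, the other 11 − k are at most 183, so the total is at most k·194 + (11 − k)·183.
This must reach 2030, so k·194 + (11 − k)·183 ≥ 2030, giving k ≥ 2.
Exactly 2 works: 2 values at 194 and 9 at 183 total 2035; lower one of the high values by 5 (still ≥ 184) to hit 2030.

2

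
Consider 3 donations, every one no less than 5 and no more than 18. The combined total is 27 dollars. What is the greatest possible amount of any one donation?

17

Maximizing one value means minimizing the remaining 2.
The other 2 contribute at least 2 × 5 = 10, leaving at most 27 − 10 = 17.
Since 17 ≤ 18, this is achievable: one at 17 and 2 at 5.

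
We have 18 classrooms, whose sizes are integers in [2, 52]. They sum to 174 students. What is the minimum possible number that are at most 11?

If only k of them are at most 11, the other 18 − k are at least 12, so the total is at least (18 − k)·12 + k·2.
This is ≤ 174, so (18 − k)·12 + 2k ≤ 174, which gives k ≥ 5.
Exactly 5 works: 5 values at 2 and 13 at 12 total 166; raise one of the low values by 8 (still ≤ 11) to hit 174.

5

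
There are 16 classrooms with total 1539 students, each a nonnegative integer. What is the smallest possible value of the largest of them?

If every one of the 16 were at most 96, the total would be at most 16 × 96 = 1536 < 1539.
Equality holds with 3 values of 97 and 13 values of 96.

97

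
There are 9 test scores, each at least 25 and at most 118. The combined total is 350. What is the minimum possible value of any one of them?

25

To make one score as small as possible, make the other 8 as large as possible.
The other 8 can take up 8 × 118 = 944 ≥ 350 − 25, so one score can sit at its floor of 25.
Achievable: one at 25 and the other 8 totalling 325, which fits since 8 × 25 ≤ 325 ≤ 8 × 118.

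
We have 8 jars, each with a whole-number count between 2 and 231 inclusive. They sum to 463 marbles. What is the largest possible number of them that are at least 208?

With k values at 208 or above and the rest at least 2, the sum is at least 16 + 206k.
Since the sum is 463, we need 206k ≤ 447, i.e. k ≤ 2.
k = 2 is achieved by 2 values at 208 and 6 at 2, total 428; add 35 to one value (staying below 208) to reach 463.

2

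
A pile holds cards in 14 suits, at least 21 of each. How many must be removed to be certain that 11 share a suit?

You could draw 10 of every suit without reaching 11 of any — 140 in all.
One more forces 11 of some suit, so 140 + 1 = 141.

141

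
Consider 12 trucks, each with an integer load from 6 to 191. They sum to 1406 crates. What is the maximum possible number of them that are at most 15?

Each value at 15 or below falls at least 191 − 15 = 176 short of the ceiling 191.
The ceiling total is 12 × 191 = 2292, and we need 1406, so at most ⌊(2292 − 1406)/176⌋ = 5 can be that low.
k = 5 is achieved by 5 values at 15 and 7 at 191, total 1412; lower one of the 191's by 6 (still > 15) to reach 1406.

5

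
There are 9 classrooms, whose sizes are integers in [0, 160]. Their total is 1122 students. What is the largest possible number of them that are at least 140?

Suppose k of them are at least 140. Those contribute at least 140 each and the other 9 − k at least 0 each.
So the total is at least 140k + 0(9 − k) = 0 + 140k. This must be ≤ 1122, giving k ≤ 8.
k = 8 is achieved by 8 values at 140 and 1 at 0, total 1120; add 2 to one value (staying below 140) to reach 1122.

8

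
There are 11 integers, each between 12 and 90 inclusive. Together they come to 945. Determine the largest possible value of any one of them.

Maximizing one value means minimizing the remaining 10.
The other 10 contribute at least 10 × 12 = 120, leaving at most 945 − 120 = 825.
But each integer is capped at 90, so the maximum is 90.
Achievable: one at 90 and the other 10 totalling 855, which fits since 10 × 12 ≤ 855 ≤ 10 × 90.

90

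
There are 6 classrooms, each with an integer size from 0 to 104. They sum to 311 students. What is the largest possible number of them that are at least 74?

Suppose k of them are at least 74. Those contribute at least 74 each and the other 6 − k at least 0 each.
So the total is at least 74k + 0(6 − k) = 0 + 74k. This must be ≤ 311, giving k ≤ 4.
k = 4 is achieved by 4 values at 74 and 2 at 0, total 296; add 15 to one value (staying below 74) to reach 311.

4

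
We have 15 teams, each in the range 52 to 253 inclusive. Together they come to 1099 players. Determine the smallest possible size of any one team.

52

To make one team as small as possible, make the other 14 as large as possible.
The other 14 can take up 14 × 253 = 3542 ≥ 1099 − 52, so one team can sit at its floor of 52.
Achievable: one at 52 and the other 14 totalling 1047, which fits since 14 × 52 ≤ 1047 ≤ 14 × 253.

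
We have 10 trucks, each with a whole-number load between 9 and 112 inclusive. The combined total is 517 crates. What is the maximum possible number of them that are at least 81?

With k values at 81 or above and the rest at least 9, the sum is at least 90 + 72k.
Since the sum is 517, we need 72k ≤ 427, i.e. k ≤ 5.
k = 5 is achieved by 5 values at 81 and 5 at 9, total 450; add 67 to one value (staying below 81) to reach 517.

5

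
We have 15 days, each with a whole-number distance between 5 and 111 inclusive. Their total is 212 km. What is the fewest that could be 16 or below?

4

Each value above 16 is at least 17, contributing at least 17 − 5 = 12 above the floor 5.
The sum exceeds the floor total 75 by 137, so at most ⌊137/12⌋ = 11 exceed 16, and at least 4 are ≤ 16.
Exactly 4 works: 4 values at 5 and 11 at 17 total 207; raise one of the low values by 5 (still ≤ 16) to hit 212.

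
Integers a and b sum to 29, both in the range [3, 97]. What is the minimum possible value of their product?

Since a + b is fixed, pushing one of them to its bound minimizes the product.
The extreme feasible split is a = 3, b = 26, giving ab = 78.

78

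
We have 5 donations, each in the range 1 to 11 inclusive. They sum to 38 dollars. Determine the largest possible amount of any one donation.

11

Maximizing one value means minimizing the remaining 4.
The other 4 contribute at least 4 × 1 = 4, leaving at most 38 − 4 = 34.
But each donation is capped at 11, so the maximum is 11.
Achievable: one at 11 and the other 4 totalling 27, which fits since 4 × 1 ≤ 27 ≤ 4 × 11.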